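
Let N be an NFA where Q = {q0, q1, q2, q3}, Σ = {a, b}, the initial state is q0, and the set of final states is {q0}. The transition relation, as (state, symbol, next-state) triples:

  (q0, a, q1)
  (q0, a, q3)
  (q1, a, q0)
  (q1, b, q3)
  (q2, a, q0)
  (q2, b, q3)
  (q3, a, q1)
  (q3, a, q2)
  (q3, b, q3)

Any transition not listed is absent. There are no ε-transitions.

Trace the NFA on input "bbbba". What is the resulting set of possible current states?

Start in {q0}.
Read 'b': q0→∅; now ∅.
The set is empty and remains empty for the remaining 4 symbols.

∅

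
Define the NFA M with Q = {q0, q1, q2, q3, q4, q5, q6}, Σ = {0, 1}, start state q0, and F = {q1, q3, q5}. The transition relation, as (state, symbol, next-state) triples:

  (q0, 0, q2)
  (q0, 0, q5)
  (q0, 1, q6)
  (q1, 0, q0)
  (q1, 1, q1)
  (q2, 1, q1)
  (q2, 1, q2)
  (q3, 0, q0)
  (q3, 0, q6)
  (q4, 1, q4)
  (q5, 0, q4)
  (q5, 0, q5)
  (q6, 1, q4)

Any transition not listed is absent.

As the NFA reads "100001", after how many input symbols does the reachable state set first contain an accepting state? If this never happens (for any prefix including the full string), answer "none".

none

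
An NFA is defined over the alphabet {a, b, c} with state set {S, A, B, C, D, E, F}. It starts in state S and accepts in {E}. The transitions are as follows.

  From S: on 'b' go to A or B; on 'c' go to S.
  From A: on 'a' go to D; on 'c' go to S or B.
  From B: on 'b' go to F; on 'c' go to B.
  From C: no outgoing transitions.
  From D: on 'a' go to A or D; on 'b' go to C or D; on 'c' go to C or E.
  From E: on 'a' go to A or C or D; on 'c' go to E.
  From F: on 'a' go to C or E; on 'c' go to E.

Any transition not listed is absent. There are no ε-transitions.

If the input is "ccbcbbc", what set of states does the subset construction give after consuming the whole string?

{E}

Start in {S}.
Read 'c': S→{S}; now {S}.
Read 'c': S→{S}; now {S}.
Read 'b': S→{A, B}; now {A, B}.
Read 'c': A→{S, B}, B→{B}; now {S, B}.
Read 'b': S→{A, B}, B→{F}; now {A, B, F}.
Read 'b': A→∅, B→{F}, F→∅; now {F}.
Read 'c': F→{E}; now {E}.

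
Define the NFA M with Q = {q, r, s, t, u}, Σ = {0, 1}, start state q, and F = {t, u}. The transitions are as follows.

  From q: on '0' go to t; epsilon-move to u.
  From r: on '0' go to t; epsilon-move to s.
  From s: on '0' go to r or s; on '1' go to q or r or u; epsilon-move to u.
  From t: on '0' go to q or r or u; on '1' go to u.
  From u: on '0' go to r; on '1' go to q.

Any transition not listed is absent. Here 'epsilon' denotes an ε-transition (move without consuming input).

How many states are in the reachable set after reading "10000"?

5

Start: ε-closure({q}) = {q, u}.
Read '1': q→∅, u→{q}; union {q}; ε-closure = {q, u}.
Read '0': q→{t}, u→{r}; union {r, t}; ε-closure = {r, s, t, u}.
Read '0': r→{t}, s→{r, s}, t→{q, r, u}, u→{r}; now {q, r, s, t, u}.
Read '0': q→{t}, r→{t}, s→{r, s}, t→{q, r, u}, u→{r}; now {q, r, s, t, u}.
Read '0': q→{t}, r→{t}, s→{r, s}, t→{q, r, u}, u→{r}; now {q, r, s, t, u}.
That set has 5 states.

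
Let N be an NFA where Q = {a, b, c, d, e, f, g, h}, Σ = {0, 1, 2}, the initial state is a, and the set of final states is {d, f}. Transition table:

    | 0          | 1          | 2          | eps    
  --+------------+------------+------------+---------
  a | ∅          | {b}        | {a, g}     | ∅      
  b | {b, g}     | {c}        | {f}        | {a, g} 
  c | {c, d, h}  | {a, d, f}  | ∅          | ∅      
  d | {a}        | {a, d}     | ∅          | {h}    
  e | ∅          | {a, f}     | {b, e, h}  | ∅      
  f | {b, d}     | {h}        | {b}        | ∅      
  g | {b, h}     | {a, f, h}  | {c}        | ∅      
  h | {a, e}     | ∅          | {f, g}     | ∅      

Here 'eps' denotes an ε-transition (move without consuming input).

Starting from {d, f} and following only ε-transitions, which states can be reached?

Begin with {d, f}.
ε-move d → h; add h.

{d, f, h}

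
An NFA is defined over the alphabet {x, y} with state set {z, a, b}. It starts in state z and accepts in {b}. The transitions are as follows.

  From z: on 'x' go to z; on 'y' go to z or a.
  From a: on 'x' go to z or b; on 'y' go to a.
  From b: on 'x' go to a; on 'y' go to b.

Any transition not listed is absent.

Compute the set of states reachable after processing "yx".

Start in {z}.
Read 'y': {z} → {z, a}.
Read 'x': {z, a} → {z, b}.

{z, b}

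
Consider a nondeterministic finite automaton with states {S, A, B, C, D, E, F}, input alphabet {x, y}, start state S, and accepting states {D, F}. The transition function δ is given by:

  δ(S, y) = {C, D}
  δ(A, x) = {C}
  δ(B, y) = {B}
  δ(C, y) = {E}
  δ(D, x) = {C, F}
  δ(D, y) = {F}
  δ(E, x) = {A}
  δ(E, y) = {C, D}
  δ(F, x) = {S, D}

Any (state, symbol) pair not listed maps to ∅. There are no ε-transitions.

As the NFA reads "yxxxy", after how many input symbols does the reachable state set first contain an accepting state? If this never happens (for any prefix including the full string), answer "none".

1

Start in {S}.
Read 'y': {S} → {C, D}.
None of the earlier sets intersect F, but {C, D} does.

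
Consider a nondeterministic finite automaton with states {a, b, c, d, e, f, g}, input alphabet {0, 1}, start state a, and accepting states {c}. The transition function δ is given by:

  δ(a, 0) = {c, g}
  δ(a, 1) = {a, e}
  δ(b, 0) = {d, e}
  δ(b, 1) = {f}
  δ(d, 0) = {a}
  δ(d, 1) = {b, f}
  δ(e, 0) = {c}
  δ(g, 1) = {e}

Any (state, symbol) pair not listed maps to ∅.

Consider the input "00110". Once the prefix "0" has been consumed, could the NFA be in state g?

Start in {a}.
Read '0': a→{c, g}; now {c, g}.
State g is in {c, g}.

Yes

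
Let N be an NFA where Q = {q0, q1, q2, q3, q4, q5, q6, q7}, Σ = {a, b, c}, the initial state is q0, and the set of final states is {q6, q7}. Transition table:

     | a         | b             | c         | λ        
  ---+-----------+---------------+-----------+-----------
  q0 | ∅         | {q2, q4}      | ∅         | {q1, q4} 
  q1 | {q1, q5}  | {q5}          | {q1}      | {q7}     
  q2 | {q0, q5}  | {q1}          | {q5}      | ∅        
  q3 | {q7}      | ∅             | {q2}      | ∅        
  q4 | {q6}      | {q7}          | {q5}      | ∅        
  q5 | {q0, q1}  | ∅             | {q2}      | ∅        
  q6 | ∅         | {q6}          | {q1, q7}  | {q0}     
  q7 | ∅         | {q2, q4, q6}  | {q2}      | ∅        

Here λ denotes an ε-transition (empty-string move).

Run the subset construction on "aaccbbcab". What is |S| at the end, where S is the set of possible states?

Start: ε-closure({q0}) = {q0, q1, q4, q7}.
Read 'a': q0→∅, q1→{q1, q5}, q4→{q6}, q7→∅; union {q1, q5, q6}; ε-closure = {q0, q1, q4, q5, q6, q7}.
Read 'a': q0→∅, q1→{q1, q5}, q4→{q6}, q5→{q0, q1}, q6→∅, q7→∅; union {q0, q1, q5, q6}; ε-closure = {q0, q1, q4, q5, q6, q7}.
Read 'c': q0→∅, q1→{q1}, q4→{q5}, q5→{q2}, q6→{q1, q7}, q7→{q2}; now {q1, q2, q5, q7}.
Read 'c': q1→{q1}, q2→{q5}, q5→{q2}, q7→{q2}; union {q1, q2, q5}; ε-closure = {q1, q2, q5, q7}.
Read 'b': q1→{q5}, q2→{q1}, q5→∅, q7→{q2, q4, q6}; union {q1, q2, q4, q5, q6}; ε-closure = {q0, q1, q2, q4, q5, q6, q7}.
Read 'b': q0→{q2, q4}, q1→{q5}, q2→{q1}, q4→{q7}, q5→∅, q6→{q6}, q7→{q2, q4, q6}; union {q1, q2, q4, q5, q6, q7}; ε-closure = {q0, q1, q2, q4, q5, q6, q7}.
Read 'c': q0→∅, q1→{q1}, q2→{q5}, q4→{q5}, q5→{q2}, q6→{q1, q7}, q7→{q2}; now {q1, q2, q5, q7}.
Read 'a': q1→{q1, q5}, q2→{q0, q5}, q5→{q0, q1}, q7→∅; union {q0, q1, q5}; ε-closure = {q0, q1, q4, q5, q7}.
Read 'b': q0→{q2, q4}, q1→{q5}, q4→{q7}, q5→∅, q7→{q2, q4, q6}; union {q2, q4, q5, q6, q7}; ε-closure = {q0, q1, q2, q4, q5, q6, q7}.
That set has 7 states.

7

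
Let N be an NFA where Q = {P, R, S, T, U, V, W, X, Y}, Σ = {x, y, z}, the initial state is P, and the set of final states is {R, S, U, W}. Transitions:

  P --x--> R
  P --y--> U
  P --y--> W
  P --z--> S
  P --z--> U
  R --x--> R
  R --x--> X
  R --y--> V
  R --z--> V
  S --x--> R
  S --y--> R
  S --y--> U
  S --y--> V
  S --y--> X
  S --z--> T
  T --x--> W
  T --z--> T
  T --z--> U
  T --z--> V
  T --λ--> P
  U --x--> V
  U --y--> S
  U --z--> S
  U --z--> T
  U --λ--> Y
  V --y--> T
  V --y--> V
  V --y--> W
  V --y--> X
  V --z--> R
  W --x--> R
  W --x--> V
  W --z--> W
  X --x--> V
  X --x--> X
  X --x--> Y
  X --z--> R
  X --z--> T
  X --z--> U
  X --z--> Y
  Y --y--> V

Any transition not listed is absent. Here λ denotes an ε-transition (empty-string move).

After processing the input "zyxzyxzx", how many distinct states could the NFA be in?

4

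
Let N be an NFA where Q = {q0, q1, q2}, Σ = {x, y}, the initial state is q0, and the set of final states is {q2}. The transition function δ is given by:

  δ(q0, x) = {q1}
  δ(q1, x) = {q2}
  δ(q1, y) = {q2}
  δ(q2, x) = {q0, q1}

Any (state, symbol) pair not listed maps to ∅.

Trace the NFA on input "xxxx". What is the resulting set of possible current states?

Start in {q0}.
Read 'x': q0→{q1}; now {q1}.
Read 'x': q1→{q2}; now {q2}.
Read 'x': q2→{q0, q1}; now {q0, q1}.
Read 'x': q0→{q1}, q1→{q2}; now {q1, q2}.

{q1, q2}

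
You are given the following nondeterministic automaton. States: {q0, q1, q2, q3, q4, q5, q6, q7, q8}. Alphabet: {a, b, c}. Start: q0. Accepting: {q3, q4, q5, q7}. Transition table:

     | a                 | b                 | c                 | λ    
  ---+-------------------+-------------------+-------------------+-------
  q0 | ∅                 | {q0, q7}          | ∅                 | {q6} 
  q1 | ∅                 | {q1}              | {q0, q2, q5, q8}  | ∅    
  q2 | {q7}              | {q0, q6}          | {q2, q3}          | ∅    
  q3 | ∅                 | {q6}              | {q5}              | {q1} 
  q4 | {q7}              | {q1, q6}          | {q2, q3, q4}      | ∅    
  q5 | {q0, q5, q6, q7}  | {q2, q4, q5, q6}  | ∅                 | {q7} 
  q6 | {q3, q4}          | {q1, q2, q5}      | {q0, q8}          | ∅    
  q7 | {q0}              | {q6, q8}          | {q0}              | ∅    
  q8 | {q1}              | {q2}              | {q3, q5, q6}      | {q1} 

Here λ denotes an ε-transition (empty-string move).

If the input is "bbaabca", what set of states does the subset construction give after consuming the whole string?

{q0, q1, q3, q4, q5, q6, q7}

Start: ε-closure({q0}) = {q0, q6}.
Read 'b': {q0, q6} → {q0, q1, q2, q5, q6, q7}.
Read 'b': {q0, q1, q2, q5, q6, q7} → {q0, q1, q2, q4, q5, q6, q7, q8}.
Read 'a': {q0, q1, q2, q4, q5, q6, q7, q8} → {q0, q1, q3, q4, q5, q6, q7}.
Read 'a': {q0, q1, q3, q4, q5, q6, q7} → {q0, q1, q3, q4, q5, q6, q7}.
Read 'b': {q0, q1, q3, q4, q5, q6, q7} → {q0, q1, q2, q4, q5, q6, q7, q8}.
Read 'c': {q0, q1, q2, q4, q5, q6, q7, q8} → {q0, q1, q2, q3, q4, q5, q6, q7, q8}.
Read 'a': {q0, q1, q2, q3, q4, q5, q6, q7, q8} → {q0, q1, q3, q4, q5, q6, q7}.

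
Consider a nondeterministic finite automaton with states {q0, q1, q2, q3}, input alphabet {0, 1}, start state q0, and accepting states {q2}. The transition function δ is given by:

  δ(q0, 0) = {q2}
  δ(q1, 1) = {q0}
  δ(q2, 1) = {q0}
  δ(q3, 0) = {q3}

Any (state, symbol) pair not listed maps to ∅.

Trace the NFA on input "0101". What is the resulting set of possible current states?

{q0}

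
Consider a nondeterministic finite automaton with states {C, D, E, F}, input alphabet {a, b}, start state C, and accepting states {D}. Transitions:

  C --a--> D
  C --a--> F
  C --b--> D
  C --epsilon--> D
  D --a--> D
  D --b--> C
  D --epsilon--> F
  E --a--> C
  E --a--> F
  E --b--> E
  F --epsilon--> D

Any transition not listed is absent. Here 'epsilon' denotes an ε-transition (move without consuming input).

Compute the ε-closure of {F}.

Begin with {F}.
ε-move F → D; add D.

{D, F}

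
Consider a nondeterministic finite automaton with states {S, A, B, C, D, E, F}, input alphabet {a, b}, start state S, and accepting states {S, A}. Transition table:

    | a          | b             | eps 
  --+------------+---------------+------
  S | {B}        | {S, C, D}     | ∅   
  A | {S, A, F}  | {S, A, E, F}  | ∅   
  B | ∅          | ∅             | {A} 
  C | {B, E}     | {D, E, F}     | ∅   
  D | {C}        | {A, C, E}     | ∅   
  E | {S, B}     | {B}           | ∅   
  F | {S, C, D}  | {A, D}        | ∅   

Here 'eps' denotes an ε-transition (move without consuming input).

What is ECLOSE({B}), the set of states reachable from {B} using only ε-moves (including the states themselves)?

Begin with {B}.
ε-move B → A; add A.

{A, B}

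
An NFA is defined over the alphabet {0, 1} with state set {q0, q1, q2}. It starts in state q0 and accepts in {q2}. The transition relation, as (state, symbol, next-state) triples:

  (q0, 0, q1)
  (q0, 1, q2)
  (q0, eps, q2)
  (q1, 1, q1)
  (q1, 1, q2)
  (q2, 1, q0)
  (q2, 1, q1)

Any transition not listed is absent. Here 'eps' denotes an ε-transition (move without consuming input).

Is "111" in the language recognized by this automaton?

Start: ε-closure({q0}) = {q0, q2}.
Read '1': q0→{q2}, q2→{q0, q1}; now {q0, q1, q2}.
Read '1': q0→{q2}, q1→{q1, q2}, q2→{q0, q1}; now {q0, q1, q2}.
Read '1': q0→{q2}, q1→{q1, q2}, q2→{q0, q1}; now {q0, q1, q2}.
The final set {q0, q1, q2} contains the accepting state q2.

Yes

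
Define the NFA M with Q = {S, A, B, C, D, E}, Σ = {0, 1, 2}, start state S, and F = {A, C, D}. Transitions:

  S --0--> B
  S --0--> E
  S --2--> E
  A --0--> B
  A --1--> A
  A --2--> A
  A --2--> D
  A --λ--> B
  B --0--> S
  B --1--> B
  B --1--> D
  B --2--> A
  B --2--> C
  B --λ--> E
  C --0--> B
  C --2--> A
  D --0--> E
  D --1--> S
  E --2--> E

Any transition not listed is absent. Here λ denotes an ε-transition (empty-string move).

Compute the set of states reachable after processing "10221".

∅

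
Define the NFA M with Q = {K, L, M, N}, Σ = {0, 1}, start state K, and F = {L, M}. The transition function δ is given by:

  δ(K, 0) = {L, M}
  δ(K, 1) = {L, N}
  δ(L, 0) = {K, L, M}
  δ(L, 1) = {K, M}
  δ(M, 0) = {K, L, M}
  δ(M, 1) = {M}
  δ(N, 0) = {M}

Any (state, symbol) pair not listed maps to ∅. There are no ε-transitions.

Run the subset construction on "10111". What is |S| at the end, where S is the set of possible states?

4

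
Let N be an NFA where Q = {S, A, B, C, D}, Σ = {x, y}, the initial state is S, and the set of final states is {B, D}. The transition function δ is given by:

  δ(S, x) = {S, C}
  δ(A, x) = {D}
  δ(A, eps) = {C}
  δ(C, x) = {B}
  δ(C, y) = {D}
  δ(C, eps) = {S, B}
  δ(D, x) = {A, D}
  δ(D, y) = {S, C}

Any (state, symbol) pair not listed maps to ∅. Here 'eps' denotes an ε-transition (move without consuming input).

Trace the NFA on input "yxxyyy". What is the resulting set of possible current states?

Start in {S}.
Read 'y': S→∅; now ∅.
The set is empty and remains empty for the remaining 5 symbols.

∅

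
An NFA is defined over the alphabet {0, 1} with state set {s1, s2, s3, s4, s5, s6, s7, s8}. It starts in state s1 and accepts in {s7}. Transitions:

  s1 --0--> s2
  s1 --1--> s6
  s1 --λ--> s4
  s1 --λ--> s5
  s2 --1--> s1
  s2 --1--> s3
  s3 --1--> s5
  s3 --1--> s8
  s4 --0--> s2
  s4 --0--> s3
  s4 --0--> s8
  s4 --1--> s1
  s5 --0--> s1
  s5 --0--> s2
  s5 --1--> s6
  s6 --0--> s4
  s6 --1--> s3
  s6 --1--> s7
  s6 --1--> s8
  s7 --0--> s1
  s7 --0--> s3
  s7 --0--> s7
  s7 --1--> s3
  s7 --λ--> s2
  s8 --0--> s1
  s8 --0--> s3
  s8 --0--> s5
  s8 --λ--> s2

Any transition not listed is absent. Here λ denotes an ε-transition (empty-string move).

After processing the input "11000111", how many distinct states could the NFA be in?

8

Start: ε-closure({s1}) = {s1, s4, s5}.
Read '1': {s1, s4, s5} → {s1, s4, s5, s6}.
Read '1': {s1, s4, s5, s6} → {s1, s2, s3, s4, s5, s6, s7, s8}.
Read '0': {s1, s2, s3, s4, s5, s6, s7, s8} → {s1, s2, s3, s4, s5, s7, s8}.
Read '0': {s1, s2, s3, s4, s5, s7, s8} → {s1, s2, s3, s4, s5, s7, s8}.
Read '0': {s1, s2, s3, s4, s5, s7, s8} → {s1, s2, s3, s4, s5, s7, s8}.
Read '1': {s1, s2, s3, s4, s5, s7, s8} → {s1, s2, s3, s4, s5, s6, s8}.
Read '1': {s1, s2, s3, s4, s5, s6, s8} → {s1, s2, s3, s4, s5, s6, s7, s8}.
Read '1': {s1, s2, s3, s4, s5, s6, s7, s8} → {s1, s2, s3, s4, s5, s6, s7, s8}.
That set has 8 states.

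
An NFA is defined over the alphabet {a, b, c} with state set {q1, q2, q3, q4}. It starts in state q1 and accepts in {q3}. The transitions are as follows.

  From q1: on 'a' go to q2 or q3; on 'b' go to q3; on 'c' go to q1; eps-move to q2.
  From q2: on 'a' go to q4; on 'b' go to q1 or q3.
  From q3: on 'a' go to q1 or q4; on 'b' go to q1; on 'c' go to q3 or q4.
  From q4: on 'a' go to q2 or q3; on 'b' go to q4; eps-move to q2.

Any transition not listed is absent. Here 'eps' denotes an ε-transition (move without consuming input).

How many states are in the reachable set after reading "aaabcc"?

4

Start: ε-closure({q1}) = {q1, q2}.
Read 'a': {q1, q2} → {q2, q3, q4}.
Read 'a': {q2, q3, q4} → {q1, q2, q3, q4}.
Read 'a': {q1, q2, q3, q4} → {q1, q2, q3, q4}.
Read 'b': {q1, q2, q3, q4} → {q1, q2, q3, q4}.
Read 'c': {q1, q2, q3, q4} → {q1, q2, q3, q4}.
Read 'c': {q1, q2, q3, q4} → {q1, q2, q3, q4}.
That set has 4 states.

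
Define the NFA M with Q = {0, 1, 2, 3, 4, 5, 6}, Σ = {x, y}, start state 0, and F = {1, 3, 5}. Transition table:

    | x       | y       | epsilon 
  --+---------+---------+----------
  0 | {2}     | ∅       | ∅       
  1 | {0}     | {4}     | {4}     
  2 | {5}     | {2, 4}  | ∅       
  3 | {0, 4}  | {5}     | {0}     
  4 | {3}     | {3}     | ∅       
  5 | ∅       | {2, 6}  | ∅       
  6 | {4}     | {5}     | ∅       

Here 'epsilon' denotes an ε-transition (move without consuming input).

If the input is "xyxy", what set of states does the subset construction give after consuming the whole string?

{2, 5, 6}

Start in {0}.
Read 'x': 0→{2}; now {2}.
Read 'y': 2→{2, 4}; now {2, 4}.
Read 'x': 2→{5}, 4→{3}; union {3, 5}; ε-closure = {0, 3, 5}.
Read 'y': 0→∅, 3→{5}, 5→{2, 6}; now {2, 5, 6}.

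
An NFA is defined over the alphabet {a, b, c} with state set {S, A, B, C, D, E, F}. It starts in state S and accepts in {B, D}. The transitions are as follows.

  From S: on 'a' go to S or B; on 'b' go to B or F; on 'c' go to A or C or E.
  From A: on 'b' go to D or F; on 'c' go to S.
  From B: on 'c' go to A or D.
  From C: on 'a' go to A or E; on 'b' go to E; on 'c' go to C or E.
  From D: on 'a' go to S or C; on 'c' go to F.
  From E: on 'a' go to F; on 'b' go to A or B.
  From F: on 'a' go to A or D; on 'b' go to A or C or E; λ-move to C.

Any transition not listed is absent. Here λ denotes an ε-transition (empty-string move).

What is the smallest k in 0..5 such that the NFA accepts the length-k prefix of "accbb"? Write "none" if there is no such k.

1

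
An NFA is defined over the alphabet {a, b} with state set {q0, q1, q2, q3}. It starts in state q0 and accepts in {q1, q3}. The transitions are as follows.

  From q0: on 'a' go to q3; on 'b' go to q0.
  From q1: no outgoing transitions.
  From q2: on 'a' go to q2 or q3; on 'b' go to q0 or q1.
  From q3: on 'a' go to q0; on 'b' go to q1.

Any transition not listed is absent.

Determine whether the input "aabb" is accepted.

No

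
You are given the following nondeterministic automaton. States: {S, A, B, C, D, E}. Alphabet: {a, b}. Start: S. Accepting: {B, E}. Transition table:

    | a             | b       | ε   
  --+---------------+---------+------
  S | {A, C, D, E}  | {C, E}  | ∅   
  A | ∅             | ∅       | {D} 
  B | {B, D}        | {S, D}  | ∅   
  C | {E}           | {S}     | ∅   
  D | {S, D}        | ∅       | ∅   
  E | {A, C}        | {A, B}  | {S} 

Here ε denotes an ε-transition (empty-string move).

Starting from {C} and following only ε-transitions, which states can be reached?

Begin with {C}.
No ε-moves leave this set, so the closure equals the set itself.

{C}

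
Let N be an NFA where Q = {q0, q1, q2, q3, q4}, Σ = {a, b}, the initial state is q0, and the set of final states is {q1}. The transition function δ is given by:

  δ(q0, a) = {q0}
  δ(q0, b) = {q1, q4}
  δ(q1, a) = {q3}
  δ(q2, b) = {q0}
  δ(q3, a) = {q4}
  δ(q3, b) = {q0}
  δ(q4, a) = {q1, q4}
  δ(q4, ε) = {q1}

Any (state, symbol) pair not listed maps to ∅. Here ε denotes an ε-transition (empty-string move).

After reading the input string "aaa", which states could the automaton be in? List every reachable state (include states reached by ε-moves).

{q0}

Start in {q0}.
Read 'a': {q0} → {q0}.
Read 'a': {q0} → {q0}.
Read 'a': {q0} → {q0}.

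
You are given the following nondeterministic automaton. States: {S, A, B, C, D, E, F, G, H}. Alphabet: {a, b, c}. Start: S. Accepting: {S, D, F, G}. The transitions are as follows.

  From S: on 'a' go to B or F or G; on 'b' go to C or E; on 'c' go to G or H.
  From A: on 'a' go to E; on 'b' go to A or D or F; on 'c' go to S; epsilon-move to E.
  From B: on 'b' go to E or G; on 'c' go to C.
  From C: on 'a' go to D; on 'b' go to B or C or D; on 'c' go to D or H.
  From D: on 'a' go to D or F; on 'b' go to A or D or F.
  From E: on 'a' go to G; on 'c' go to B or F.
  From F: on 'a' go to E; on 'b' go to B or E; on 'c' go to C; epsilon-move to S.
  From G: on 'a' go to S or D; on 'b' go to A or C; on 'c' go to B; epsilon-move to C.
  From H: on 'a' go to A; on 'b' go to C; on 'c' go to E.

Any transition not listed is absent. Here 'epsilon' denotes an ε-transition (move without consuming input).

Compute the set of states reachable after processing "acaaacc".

{B, C, D, E, G, H}

Start in {S}.
Read 'a': {S} → {S, B, C, F, G}.
Read 'c': {S, B, C, F, G} → {B, C, D, G, H}.
Read 'a': {B, C, D, G, H} → {S, A, D, E, F}.
Read 'a': {S, A, D, E, F} → {S, B, C, D, E, F, G}.
Read 'a': {S, B, C, D, E, F, G} → {S, B, C, D, E, F, G}.
Read 'c': {S, B, C, D, E, F, G} → {S, B, C, D, F, G, H}.
Read 'c': {S, B, C, D, F, G, H} → {B, C, D, E, G, H}.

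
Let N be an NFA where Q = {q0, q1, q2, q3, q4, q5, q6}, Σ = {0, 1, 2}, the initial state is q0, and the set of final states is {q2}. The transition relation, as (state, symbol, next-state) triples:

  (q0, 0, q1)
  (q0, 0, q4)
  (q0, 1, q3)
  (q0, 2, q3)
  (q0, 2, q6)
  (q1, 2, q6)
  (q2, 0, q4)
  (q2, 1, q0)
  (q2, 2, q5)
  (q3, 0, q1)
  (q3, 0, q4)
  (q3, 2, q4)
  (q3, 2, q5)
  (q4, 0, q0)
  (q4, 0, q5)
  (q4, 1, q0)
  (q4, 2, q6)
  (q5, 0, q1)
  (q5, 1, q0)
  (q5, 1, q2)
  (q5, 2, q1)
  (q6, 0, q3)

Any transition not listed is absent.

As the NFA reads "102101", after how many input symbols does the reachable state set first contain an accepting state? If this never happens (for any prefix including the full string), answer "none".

none

Start in {q0}.
Read '1': q0→{q3}; now {q3}.
Read '0': q3→{q1, q4}; now {q1, q4}.
Read '2': q1→{q6}, q4→{q6}; now {q6}.
Read '1': q6→∅; now ∅.
The set is empty and remains empty for the remaining 2 symbols.
No reachable set along the way intersects F.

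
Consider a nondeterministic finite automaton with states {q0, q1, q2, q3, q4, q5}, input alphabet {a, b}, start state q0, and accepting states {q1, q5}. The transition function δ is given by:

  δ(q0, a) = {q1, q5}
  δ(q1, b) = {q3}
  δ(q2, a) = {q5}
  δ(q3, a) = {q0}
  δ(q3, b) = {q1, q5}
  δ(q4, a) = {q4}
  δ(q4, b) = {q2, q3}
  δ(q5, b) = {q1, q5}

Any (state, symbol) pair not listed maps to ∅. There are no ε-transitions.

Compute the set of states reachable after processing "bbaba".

Start in {q0}.
Read 'b': {q0} → ∅.
The set is empty and remains empty for the remaining 4 symbols.

∅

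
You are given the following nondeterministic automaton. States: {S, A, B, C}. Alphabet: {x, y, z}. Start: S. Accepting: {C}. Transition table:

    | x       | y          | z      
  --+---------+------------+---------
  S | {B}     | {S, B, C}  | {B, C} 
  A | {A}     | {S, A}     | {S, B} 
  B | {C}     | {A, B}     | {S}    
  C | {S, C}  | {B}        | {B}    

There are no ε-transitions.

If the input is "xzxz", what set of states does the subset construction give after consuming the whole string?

Start in {S}.
Read 'x': S→{B}; now {B}.
Read 'z': B→{S}; now {S}.
Read 'x': S→{B}; now {B}.
Read 'z': B→{S}; now {S}.

{S}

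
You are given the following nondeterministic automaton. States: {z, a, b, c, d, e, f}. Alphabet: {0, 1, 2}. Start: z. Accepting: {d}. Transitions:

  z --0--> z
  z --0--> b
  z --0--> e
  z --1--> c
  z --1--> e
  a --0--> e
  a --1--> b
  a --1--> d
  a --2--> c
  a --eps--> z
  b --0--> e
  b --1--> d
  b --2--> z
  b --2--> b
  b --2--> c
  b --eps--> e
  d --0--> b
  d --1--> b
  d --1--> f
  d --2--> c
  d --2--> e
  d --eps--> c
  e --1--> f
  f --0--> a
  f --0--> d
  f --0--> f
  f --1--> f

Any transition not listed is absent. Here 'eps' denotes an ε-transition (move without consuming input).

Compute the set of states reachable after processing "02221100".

Start in {z}.
Read '0': {z} → {z, b, e}.
Read '2': {z, b, e} → {z, b, c, e}.
Read '2': {z, b, c, e} → {z, b, c, e}.
Read '2': {z, b, c, e} → {z, b, c, e}.
Read '1': {z, b, c, e} → {c, d, e, f}.
Read '1': {c, d, e, f} → {b, e, f}.
Read '0': {b, e, f} → {z, a, c, d, e, f}.
Read '0': {z, a, c, d, e, f} → {z, a, b, c, d, e, f}.

{z, a, b, c, d, e, f}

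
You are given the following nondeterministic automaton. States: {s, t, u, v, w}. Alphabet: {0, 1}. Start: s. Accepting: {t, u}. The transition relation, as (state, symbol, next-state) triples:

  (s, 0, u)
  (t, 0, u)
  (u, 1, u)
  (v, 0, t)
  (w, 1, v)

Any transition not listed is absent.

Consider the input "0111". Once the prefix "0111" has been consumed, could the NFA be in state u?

Start in {s}.
Read '0': s→{u}; now {u}.
Read '1': u→{u}; now {u}.
Read '1': u→{u}; now {u}.
Read '1': u→{u}; now {u}.
State u is in {u}.

Yes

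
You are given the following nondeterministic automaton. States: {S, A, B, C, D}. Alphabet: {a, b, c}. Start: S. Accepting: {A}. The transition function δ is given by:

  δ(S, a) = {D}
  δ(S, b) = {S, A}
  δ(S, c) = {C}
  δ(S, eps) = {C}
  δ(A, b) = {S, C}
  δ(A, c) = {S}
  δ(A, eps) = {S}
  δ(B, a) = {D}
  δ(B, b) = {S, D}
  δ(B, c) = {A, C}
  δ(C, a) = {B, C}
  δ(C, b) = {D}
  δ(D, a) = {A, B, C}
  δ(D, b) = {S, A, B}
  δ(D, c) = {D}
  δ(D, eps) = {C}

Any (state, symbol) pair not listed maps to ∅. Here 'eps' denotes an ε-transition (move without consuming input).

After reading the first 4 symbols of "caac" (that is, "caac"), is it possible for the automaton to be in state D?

Start: ε-closure({S}) = {S, C}.
Read 'c': S→{C}, C→∅; now {C}.
Read 'a': C→{B, C}; now {B, C}.
Read 'a': B→{D}, C→{B, C}; now {B, C, D}.
Read 'c': B→{A, C}, C→∅, D→{D}; union {A, C, D}; ε-closure = {S, A, C, D}.
State D is in {S, A, C, D}.

Yes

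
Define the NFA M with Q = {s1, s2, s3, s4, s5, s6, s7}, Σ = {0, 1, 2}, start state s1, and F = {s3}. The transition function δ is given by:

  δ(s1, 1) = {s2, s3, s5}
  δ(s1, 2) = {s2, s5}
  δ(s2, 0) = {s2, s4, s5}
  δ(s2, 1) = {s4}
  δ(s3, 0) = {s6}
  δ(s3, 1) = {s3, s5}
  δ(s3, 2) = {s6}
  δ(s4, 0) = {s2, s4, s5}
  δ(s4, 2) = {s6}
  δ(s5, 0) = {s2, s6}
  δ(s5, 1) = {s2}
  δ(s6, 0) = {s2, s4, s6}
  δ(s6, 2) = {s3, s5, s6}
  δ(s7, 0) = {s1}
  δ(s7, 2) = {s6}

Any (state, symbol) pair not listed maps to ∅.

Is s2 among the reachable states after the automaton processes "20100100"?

Start in {s1}.
Read '2': s1→{s2, s5}; now {s2, s5}.
Read '0': s2→{s2, s4, s5}, s5→{s2, s6}; now {s2, s4, s5, s6}.
Read '1': s2→{s4}, s4→∅, s5→{s2}, s6→∅; now {s2, s4}.
Read '0': s2→{s2, s4, s5}, s4→{s2, s4, s5}; now {s2, s4, s5}.
Read '0': s2→{s2, s4, s5}, s4→{s2, s4, s5}, s5→{s2, s6}; now {s2, s4, s5, s6}.
Read '1': s2→{s4}, s4→∅, s5→{s2}, s6→∅; now {s2, s4}.
Read '0': s2→{s2, s4, s5}, s4→{s2, s4, s5}; now {s2, s4, s5}.
Read '0': s2→{s2, s4, s5}, s4→{s2, s4, s5}, s5→{s2, s6}; now {s2, s4, s5, s6}.
State s2 is in {s2, s4, s5, s6}.

Yes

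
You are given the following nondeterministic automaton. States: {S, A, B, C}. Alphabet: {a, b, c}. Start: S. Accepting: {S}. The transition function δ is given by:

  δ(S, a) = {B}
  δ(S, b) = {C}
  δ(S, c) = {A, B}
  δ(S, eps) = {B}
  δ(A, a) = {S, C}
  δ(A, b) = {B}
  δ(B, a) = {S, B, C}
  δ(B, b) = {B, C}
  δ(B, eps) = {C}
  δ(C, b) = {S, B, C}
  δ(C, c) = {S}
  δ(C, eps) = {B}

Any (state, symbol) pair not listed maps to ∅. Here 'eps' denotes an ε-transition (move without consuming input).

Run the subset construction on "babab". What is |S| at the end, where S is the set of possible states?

Start: ε-closure({S}) = {S, B, C}.
Read 'b': {S, B, C} → {S, B, C}.
Read 'a': {S, B, C} → {S, B, C}.
Read 'b': {S, B, C} → {S, B, C}.
Read 'a': {S, B, C} → {S, B, C}.
Read 'b': {S, B, C} → {S, B, C}.
That set has 3 states.

3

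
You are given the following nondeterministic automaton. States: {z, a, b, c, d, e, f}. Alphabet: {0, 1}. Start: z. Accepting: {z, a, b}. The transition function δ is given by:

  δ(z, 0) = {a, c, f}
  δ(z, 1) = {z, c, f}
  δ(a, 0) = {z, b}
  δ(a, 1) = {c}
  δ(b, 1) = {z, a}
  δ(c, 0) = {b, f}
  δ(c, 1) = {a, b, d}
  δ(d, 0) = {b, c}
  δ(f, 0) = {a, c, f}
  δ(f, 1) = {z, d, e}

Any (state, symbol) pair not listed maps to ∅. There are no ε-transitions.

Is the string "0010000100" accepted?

Yes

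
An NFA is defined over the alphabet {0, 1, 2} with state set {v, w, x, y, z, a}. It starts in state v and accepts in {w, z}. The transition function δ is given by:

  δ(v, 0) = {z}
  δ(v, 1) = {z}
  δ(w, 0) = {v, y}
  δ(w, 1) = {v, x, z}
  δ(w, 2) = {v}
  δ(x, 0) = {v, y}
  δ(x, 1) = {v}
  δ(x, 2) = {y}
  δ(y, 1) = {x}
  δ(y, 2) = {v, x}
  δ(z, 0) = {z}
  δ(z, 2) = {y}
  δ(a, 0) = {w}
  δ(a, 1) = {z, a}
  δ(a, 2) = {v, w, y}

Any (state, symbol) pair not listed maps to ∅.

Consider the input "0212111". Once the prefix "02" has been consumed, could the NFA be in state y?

Start in {v}.
Read '0': {v} → {z}.
Read '2': {z} → {y}.
State y is in {y}.

Yes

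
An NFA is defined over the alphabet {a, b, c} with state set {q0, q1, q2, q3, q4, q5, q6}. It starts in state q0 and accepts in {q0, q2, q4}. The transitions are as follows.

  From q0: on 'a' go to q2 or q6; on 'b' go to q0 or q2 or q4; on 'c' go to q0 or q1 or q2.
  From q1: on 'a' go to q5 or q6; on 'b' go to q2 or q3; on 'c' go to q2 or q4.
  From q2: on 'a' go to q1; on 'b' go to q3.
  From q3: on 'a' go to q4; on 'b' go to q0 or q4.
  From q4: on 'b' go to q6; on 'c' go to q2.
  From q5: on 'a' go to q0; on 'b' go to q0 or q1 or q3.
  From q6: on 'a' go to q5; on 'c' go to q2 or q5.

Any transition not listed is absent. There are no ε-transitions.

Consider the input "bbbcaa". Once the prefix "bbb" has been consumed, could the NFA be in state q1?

Start in {q0}.
Read 'b': q0→{q0, q2, q4}; now {q0, q2, q4}.
Read 'b': q0→{q0, q2, q4}, q2→{q3}, q4→{q6}; now {q0, q2, q3, q4, q6}.
Read 'b': q0→{q0, q2, q4}, q2→{q3}, q3→{q0, q4}, q4→{q6}, q6→∅; now {q0, q2, q3, q4, q6}.
State q1 is not in {q0, q2, q3, q4, q6}.

No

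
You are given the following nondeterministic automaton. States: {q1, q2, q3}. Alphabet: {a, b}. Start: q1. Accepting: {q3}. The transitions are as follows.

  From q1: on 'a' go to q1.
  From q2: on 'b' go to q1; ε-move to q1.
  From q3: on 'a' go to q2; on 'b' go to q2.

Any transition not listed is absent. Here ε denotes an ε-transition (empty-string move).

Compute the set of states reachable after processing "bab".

Start in {q1}.
Read 'b': q1→∅; now ∅.
The set is empty and remains empty for the remaining 2 symbols.

∅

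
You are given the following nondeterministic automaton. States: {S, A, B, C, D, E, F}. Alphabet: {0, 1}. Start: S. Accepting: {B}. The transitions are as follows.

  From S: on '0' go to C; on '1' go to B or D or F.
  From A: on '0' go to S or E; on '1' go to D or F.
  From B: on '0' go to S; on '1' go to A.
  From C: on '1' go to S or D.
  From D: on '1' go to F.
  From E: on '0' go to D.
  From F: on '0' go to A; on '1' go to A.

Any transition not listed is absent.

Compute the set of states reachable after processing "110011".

{A, B, D, F}

Start in {S}.
Read '1': S→{B, D, F}; now {B, D, F}.
Read '1': B→{A}, D→{F}, F→{A}; now {A, F}.
Read '0': A→{S, E}, F→{A}; now {S, A, E}.
Read '0': S→{C}, A→{S, E}, E→{D}; now {S, C, D, E}.
Read '1': S→{B, D, F}, C→{S, D}, D→{F}, E→∅; now {S, B, D, F}.
Read '1': S→{B, D, F}, B→{A}, D→{F}, F→{A}; now {A, B, D, F}.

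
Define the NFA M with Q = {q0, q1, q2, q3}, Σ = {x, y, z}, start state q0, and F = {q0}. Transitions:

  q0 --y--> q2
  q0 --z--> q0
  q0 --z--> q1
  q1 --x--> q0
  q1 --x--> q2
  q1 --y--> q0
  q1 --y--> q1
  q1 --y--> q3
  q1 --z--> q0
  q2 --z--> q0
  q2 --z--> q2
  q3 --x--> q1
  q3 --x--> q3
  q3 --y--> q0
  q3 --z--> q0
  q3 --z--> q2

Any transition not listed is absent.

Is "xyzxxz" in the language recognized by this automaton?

No

Start in {q0}.
Read 'x': q0→∅; now ∅.
The set is empty and remains empty for the remaining 5 symbols.
The final set ∅ contains no accepting state.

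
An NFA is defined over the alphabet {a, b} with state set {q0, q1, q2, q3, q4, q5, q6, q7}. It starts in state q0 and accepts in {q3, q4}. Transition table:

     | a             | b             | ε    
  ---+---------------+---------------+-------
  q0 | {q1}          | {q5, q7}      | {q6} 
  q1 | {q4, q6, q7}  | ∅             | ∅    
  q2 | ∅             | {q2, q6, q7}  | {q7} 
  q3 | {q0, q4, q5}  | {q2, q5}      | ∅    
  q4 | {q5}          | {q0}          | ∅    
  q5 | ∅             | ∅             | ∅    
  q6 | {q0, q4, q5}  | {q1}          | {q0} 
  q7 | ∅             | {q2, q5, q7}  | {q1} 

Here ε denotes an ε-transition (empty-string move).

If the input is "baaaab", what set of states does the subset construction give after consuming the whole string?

{q0, q1, q2, q5, q6, q7}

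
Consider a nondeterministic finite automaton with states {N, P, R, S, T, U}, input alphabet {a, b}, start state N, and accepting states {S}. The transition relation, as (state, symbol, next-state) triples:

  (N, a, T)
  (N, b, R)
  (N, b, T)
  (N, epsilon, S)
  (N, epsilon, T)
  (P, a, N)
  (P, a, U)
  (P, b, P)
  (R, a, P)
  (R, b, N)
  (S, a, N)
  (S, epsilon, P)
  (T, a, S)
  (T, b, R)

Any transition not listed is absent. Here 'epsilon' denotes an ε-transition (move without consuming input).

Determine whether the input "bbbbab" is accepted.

No

Start: ε-closure({N}) = {N, P, S, T}.
Read 'b': {N, P, S, T} → {P, R, T}.
Read 'b': {P, R, T} → {N, P, R, S, T}.
Read 'b': {N, P, R, S, T} → {N, P, R, S, T}.
Read 'b': {N, P, R, S, T} → {N, P, R, S, T}.
Read 'a': {N, P, R, S, T} → {N, P, S, T, U}.
Read 'b': {N, P, S, T, U} → {P, R, T}.
The final set {P, R, T} contains no accepting state.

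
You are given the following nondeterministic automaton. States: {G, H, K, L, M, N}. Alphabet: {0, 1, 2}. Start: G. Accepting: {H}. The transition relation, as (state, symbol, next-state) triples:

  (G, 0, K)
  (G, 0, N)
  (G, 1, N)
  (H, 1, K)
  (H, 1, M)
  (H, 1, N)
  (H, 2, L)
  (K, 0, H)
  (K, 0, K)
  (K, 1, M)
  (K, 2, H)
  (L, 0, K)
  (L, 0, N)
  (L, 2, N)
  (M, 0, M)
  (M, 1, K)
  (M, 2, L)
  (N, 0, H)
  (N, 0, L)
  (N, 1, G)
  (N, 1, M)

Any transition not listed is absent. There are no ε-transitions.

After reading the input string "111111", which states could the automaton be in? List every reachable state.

{G, M}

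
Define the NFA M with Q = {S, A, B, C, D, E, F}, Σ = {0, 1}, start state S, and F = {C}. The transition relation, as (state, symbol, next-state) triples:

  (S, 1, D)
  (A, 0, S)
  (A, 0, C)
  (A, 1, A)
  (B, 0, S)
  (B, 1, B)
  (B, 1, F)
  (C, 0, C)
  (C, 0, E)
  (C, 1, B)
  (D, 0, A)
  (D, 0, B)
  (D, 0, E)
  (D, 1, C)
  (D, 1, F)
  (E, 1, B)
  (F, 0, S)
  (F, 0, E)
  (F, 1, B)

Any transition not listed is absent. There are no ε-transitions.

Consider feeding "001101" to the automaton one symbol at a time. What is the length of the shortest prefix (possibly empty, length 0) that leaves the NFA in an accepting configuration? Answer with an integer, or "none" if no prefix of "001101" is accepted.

none

Start in {S}.
Read '0': S→∅; now ∅.
The set is empty and remains empty for the remaining 5 symbols.
No reachable set along the way intersects F.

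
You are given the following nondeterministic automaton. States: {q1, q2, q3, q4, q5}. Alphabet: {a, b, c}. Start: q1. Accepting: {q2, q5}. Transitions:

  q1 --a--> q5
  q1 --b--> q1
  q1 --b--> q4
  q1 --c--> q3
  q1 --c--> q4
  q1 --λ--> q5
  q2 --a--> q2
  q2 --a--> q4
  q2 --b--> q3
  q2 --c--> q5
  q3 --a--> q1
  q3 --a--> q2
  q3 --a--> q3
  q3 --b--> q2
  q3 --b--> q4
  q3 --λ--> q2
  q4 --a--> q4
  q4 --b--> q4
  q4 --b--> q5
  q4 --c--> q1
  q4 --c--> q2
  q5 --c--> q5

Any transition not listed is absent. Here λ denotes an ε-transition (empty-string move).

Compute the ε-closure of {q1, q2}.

{q1, q2, q5}

Begin with {q1, q2}.
ε-move q1 → q5; add q5.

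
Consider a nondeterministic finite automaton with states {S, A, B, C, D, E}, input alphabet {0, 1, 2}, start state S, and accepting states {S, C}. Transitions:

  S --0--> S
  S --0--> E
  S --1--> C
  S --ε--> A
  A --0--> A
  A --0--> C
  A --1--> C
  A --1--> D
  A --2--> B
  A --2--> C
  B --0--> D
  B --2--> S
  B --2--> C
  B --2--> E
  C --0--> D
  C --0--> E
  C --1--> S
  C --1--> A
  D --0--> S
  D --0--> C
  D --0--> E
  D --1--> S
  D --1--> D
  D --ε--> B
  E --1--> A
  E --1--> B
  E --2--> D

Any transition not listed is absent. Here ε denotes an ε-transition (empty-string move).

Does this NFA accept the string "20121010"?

Yes

Start: ε-closure({S}) = {S, A}.
Read '2': {S, A} → {B, C}.
Read '0': {B, C} → {B, D, E}.
Read '1': {B, D, E} → {S, A, B, D}.
Read '2': {S, A, B, D} → {S, A, B, C, E}.
Read '1': {S, A, B, C, E} → {S, A, B, C, D}.
Read '0': {S, A, B, C, D} → {S, A, B, C, D, E}.
Read '1': {S, A, B, C, D, E} → {S, A, B, C, D}.
Read '0': {S, A, B, C, D} → {S, A, B, C, D, E}.
The final set {S, A, B, C, D, E} contains the accepting states S, C.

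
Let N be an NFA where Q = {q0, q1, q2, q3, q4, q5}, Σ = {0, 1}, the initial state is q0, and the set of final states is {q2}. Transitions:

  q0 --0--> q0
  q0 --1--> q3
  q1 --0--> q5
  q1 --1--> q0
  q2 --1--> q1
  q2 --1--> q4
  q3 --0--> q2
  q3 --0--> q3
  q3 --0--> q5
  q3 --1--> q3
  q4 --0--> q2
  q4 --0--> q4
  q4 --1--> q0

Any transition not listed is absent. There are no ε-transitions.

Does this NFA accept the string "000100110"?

Yes

Start in {q0}.
Read '0': {q0} → {q0}.
Read '0': {q0} → {q0}.
Read '0': {q0} → {q0}.
Read '1': {q0} → {q3}.
Read '0': {q3} → {q2, q3, q5}.
Read '0': {q2, q3, q5} → {q2, q3, q5}.
Read '1': {q2, q3, q5} → {q1, q3, q4}.
Read '1': {q1, q3, q4} → {q0, q3}.
Read '0': {q0, q3} → {q0, q2, q3, q5}.
The final set {q0, q2, q3, q5} contains the accepting state q2.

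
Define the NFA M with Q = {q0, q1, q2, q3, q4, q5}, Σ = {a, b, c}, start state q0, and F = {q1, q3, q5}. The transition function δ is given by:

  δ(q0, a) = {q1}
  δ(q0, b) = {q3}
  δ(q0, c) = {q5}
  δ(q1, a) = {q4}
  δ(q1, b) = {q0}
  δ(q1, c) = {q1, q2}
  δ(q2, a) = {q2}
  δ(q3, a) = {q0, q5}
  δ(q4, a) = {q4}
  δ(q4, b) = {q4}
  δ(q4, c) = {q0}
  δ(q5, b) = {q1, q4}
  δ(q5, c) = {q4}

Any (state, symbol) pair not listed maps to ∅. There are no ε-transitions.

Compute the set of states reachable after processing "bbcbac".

Start in {q0}.
Read 'b': q0→{q3}; now {q3}.
Read 'b': q3→∅; now ∅.
The set is empty and remains empty for the remaining 4 symbols.

∅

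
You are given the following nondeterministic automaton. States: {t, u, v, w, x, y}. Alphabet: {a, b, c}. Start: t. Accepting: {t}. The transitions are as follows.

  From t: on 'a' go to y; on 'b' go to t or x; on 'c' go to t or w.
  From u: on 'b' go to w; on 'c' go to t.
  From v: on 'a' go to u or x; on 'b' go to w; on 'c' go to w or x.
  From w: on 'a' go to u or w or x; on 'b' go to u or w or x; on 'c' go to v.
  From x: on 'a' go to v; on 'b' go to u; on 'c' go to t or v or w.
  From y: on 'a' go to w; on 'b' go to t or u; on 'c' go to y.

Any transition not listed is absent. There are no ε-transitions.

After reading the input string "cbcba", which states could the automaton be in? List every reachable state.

Start in {t}.
Read 'c': t→{t, w}; now {t, w}.
Read 'b': t→{t, x}, w→{u, w, x}; now {t, u, w, x}.
Read 'c': t→{t, w}, u→{t}, w→{v}, x→{t, v, w}; now {t, v, w}.
Read 'b': t→{t, x}, v→{w}, w→{u, w, x}; now {t, u, w, x}.
Read 'a': t→{y}, u→∅, w→{u, w, x}, x→{v}; now {u, v, w, x, y}.

{u, v, w, x, y}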